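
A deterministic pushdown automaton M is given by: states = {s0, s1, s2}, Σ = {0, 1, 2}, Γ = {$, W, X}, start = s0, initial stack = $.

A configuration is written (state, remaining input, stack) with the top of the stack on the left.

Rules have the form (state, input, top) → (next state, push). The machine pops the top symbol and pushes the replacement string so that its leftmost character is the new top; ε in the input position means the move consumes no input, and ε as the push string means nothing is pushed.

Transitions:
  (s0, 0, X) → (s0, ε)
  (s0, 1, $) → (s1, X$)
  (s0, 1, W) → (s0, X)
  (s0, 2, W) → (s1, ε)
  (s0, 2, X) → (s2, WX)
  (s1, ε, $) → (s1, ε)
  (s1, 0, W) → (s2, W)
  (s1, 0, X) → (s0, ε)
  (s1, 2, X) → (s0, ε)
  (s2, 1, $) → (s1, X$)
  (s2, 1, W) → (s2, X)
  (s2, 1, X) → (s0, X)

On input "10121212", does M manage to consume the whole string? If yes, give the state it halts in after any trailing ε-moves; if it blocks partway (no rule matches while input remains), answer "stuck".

(s0, 10121212, $)
  read 1, top $: go to s1, push X$ → (s1, 0121212, X$)
  read 0, top X: go to s0, push ε → (s0, 121212, $)
  read 1, top $: go to s1, push X$ → (s1, 21212, X$)
  read 2, top X: go to s0, push ε → (s0, 1212, $)
  read 1, top $: go to s1, push X$ → (s1, 212, X$)
  read 2, top X: go to s0, push ε → (s0, 12, $)
  read 1, top $: go to s1, push X$ → (s1, 2, X$)
  read 2, top X: go to s0, push ε → (s0, ε, $)
All input consumed; M is in state s0.

s0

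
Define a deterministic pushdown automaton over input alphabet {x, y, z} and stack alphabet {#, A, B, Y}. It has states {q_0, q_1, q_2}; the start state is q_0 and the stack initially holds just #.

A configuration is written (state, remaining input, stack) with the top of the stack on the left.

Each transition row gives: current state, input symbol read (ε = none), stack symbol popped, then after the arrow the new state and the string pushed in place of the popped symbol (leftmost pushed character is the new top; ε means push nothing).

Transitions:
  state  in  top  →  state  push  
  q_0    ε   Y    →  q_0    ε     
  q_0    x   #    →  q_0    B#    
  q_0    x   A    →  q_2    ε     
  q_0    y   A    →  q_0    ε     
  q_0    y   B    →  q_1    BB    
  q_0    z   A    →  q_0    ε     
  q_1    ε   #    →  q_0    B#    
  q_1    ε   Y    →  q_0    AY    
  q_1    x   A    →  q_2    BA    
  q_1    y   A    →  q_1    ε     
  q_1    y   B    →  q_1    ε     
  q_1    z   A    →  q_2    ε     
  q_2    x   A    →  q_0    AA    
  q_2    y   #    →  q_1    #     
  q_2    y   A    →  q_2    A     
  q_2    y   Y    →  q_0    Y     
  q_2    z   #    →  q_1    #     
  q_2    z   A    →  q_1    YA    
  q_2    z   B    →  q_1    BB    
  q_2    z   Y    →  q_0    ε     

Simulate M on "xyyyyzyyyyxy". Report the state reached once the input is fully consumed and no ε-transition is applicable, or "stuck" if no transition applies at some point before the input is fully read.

(q_0, xyyyyzyyyyxy, #) ⊢ (q_0, yyyyzyyyyxy, B#) ⊢ (q_1, yyyzyyyyxy, BB#) ⊢ (q_1, yyzyyyyxy, B#) ⊢ (q_1, yzyyyyxy, #) ⊢ (q_0, yzyyyyxy, B#) ⊢ (q_1, zyyyyxy, BB#)
No transition for (q_1, z, top B); M blocks with input zyyyyxy remaining.

stuck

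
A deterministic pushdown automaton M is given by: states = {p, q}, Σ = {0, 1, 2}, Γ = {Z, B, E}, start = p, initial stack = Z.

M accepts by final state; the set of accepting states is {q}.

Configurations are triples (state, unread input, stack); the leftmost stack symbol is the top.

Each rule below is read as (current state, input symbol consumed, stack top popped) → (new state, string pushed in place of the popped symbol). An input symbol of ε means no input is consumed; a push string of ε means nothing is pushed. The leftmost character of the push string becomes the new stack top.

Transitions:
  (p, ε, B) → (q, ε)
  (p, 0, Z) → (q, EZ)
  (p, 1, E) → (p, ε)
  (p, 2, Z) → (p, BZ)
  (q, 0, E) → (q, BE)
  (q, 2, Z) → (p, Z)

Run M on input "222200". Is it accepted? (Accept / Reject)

Accept

(p, 222200, Z) ⊢ (p, 22200, BZ) ⊢ (q, 22200, Z) ⊢ (p, 2200, Z) ⊢ (p, 200, BZ) ⊢ (q, 200, Z) ⊢ (p, 00, Z) ⊢ (q, 0, EZ) ⊢ (q, ε, BEZ)
All input consumed; state q ∈ F.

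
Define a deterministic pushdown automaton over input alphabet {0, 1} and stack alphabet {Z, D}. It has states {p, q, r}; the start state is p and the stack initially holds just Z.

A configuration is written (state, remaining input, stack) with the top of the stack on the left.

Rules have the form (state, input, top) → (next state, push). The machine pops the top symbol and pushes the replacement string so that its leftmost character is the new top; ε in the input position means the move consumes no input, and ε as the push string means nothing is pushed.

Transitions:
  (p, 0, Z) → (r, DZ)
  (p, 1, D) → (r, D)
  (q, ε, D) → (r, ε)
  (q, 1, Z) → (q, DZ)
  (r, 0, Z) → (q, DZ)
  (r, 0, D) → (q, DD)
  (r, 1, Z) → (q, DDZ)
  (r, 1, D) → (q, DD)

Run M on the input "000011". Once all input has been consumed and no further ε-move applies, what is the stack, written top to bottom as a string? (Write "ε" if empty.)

(p, 000011, Z)
  read 0, top Z: go to r, push DZ → (r, 00011, DZ)
  read 0, top D: go to q, push DD → (q, 0011, DDZ)
  ε-move, top D: go to r, push ε → (r, 0011, DZ)
  read 0, top D: go to q, push DD → (q, 011, DDZ)
  ε-move, top D: go to r, push ε → (r, 011, DZ)
  read 0, top D: go to q, push DD → (q, 11, DDZ)
  ε-move, top D: go to r, push ε → (r, 11, DZ)
  read 1, top D: go to q, push DD → (q, 1, DDZ)
  ε-move, top D: go to r, push ε → (r, 1, DZ)
  read 1, top D: go to q, push DD → (q, ε, DDZ)
  ε-move, top D: go to r, push ε → (r, ε, DZ)
All input consumed in state r with stack DZ.

DZ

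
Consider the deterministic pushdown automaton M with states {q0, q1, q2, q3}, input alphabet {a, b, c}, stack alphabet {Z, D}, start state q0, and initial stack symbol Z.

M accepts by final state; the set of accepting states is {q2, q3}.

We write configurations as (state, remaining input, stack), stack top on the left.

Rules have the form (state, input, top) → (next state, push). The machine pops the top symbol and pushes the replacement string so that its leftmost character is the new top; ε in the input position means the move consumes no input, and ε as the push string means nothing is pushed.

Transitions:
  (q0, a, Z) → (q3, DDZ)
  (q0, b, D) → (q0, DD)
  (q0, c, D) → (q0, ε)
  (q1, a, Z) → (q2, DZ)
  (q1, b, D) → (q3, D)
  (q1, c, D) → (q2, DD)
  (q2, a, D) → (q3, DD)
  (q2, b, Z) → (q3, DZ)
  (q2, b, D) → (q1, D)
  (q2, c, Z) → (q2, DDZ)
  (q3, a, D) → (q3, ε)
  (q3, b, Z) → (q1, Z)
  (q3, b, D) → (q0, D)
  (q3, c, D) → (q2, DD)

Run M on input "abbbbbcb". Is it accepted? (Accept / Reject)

Reject

(q0, abbbbbcb, Z)
  read a, top Z: go to q3, push DDZ → (q3, bbbbbcb, DDZ)
  read b, top D: go to q0, push D → (q0, bbbbcb, DDZ)
  read b, top D: go to q0, push DD → (q0, bbbcb, DDDZ)
  read b, top D: go to q0, push DD → (q0, bbcb, DDDDZ)
  read b, top D: go to q0, push DD → (q0, bcb, DDDDDZ)
  read b, top D: go to q0, push DD → (q0, cb, DDDDDDZ)
  read c, top D: go to q0, push ε → (q0, b, DDDDDZ)
  read b, top D: go to q0, push DD → (q0, ε, DDDDDDZ)
All input consumed; state q0 ∉ F and no further ε-move applies.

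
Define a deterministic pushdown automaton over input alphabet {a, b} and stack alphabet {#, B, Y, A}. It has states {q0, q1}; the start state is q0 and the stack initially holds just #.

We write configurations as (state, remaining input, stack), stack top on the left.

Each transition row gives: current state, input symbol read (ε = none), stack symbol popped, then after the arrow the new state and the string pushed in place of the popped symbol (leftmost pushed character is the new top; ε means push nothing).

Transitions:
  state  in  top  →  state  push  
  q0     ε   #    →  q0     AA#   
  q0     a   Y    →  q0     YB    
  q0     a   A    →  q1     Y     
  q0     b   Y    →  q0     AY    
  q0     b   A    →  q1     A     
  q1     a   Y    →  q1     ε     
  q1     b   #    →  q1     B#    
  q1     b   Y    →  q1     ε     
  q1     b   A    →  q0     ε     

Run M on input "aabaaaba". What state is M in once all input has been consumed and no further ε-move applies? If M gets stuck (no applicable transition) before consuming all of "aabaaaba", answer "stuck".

(q0, aabaaaba, #)
  ε-move, top #: go to q0, push AA# → (q0, aabaaaba, AA#)
  read a, top A: go to q1, push Y → (q1, abaaaba, YA#)
  read a, top Y: go to q1, push ε → (q1, baaaba, A#)
  read b, top A: go to q0, push ε → (q0, aaaba, #)
  ε-move, top #: go to q0, push AA# → (q0, aaaba, AA#)
  read a, top A: go to q1, push Y → (q1, aaba, YA#)
  read a, top Y: go to q1, push ε → (q1, aba, A#)
No transition for (q1, a, top A); M blocks with input aba remaining.

stuck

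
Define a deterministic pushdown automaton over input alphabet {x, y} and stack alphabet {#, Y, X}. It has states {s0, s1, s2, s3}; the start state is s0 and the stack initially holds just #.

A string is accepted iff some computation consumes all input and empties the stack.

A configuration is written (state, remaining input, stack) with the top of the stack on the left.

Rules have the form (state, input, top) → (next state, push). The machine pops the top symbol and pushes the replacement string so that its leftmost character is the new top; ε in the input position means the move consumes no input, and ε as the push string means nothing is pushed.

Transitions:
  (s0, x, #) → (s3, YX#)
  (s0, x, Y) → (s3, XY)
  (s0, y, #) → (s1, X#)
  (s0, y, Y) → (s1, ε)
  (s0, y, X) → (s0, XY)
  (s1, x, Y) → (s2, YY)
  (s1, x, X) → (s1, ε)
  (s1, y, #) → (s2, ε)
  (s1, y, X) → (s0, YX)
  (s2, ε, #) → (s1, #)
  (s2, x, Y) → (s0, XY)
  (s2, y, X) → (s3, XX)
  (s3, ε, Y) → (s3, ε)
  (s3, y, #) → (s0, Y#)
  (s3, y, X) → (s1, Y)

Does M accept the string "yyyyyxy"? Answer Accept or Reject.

(s0, yyyyyxy, #)
  read y, top #: go to s1, push X# → (s1, yyyyxy, X#)
  read y, top X: go to s0, push YX → (s0, yyyxy, YX#)
  read y, top Y: go to s1, push ε → (s1, yyxy, X#)
  read y, top X: go to s0, push YX → (s0, yxy, YX#)
  read y, top Y: go to s1, push ε → (s1, xy, X#)
  read x, top X: go to s1, push ε → (s1, y, #)
  read y, top #: go to s2, push ε → (s2, ε, ε)
All input consumed and the stack is empty.

Accept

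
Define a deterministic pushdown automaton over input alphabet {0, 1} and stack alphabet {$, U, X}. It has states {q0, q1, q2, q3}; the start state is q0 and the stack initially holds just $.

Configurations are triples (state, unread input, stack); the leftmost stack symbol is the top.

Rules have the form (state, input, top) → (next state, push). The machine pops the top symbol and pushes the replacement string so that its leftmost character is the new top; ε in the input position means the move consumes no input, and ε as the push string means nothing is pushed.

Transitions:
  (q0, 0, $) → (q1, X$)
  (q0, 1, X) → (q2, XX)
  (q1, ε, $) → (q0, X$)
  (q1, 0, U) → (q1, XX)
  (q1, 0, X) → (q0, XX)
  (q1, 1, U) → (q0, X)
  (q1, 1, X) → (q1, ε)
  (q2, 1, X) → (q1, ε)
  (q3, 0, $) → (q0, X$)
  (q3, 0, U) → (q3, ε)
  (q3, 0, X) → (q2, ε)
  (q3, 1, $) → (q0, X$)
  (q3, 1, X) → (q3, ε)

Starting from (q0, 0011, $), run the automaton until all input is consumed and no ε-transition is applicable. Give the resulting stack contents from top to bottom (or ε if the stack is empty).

XX$

(q0, 0011, $) ⊢ (q1, 011, X$) ⊢ (q0, 11, XX$) ⊢ (q2, 1, XXX$) ⊢ (q1, ε, XX$)
All input consumed in state q1 with stack XX$.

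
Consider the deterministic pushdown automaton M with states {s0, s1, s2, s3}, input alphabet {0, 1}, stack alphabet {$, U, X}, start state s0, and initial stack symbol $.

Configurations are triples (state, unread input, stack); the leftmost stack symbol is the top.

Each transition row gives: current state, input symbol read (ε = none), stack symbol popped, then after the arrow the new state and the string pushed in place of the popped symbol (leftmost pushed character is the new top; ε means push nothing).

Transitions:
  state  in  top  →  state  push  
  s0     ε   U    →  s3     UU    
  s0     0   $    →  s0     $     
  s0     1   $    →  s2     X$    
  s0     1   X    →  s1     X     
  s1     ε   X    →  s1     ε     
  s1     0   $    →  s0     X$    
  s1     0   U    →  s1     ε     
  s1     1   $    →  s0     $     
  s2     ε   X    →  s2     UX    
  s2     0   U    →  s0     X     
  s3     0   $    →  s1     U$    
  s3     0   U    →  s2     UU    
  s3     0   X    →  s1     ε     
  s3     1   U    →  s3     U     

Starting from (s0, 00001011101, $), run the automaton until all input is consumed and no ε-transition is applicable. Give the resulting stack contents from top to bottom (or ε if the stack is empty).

(s0, 00001011101, $) ⊢ (s0, 0001011101, $) ⊢ (s0, 001011101, $) ⊢ (s0, 01011101, $) ⊢ (s0, 1011101, $) ⊢ (s2, 011101, X$) ⊢ (s2, 011101, UX$) ⊢ (s0, 11101, XX$) ⊢ (s1, 1101, XX$) ⊢ (s1, 1101, X$) ⊢ (s1, 1101, $) ⊢ (s0, 101, $) ⊢ (s2, 01, X$) ⊢ (s2, 01, UX$) ⊢ (s0, 1, XX$) ⊢ (s1, ε, XX$) ⊢ (s1, ε, X$) ⊢ (s1, ε, $)
All input consumed in state s1 with stack $.

$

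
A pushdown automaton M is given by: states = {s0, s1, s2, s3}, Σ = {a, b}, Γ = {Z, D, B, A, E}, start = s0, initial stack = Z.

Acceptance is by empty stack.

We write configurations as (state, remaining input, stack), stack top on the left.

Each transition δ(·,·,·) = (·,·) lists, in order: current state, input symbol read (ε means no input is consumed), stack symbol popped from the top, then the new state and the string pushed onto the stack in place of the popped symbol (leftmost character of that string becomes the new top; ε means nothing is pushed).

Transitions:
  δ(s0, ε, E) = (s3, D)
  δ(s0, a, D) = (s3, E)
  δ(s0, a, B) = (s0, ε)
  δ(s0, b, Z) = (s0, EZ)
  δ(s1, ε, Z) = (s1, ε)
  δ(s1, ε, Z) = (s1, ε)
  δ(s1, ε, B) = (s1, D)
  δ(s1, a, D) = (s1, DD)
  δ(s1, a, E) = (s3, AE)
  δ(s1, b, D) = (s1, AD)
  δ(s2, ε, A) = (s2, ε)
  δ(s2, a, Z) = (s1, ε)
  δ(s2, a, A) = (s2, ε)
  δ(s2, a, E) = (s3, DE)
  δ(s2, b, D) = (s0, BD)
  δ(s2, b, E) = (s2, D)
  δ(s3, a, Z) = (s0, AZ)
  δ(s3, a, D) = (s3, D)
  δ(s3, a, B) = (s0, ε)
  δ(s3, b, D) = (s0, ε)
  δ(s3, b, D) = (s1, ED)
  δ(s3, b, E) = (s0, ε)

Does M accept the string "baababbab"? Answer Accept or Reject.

No computation consumes all input and empties the stack.

Reject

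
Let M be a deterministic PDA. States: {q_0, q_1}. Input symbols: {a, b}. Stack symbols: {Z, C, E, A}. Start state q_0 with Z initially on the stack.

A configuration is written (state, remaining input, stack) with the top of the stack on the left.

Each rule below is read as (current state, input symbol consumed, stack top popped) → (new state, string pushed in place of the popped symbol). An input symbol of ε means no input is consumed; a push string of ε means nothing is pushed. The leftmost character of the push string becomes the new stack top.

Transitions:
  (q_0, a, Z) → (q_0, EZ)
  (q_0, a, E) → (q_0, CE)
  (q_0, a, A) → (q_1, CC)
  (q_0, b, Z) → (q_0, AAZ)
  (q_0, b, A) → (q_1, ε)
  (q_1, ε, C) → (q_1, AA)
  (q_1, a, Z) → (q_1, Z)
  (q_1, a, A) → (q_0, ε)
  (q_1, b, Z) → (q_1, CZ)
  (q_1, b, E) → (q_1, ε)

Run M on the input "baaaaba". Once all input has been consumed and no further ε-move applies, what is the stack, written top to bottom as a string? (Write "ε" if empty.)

ACAZ

(q_0, baaaaba, Z)
  read b, top Z: go to q_0, push AAZ → (q_0, aaaaba, AAZ)
  read a, top A: go to q_1, push CC → (q_1, aaaba, CCAZ)
  ε-move, top C: go to q_1, push AA → (q_1, aaaba, AACAZ)
  read a, top A: go to q_0, push ε → (q_0, aaba, ACAZ)
  read a, top A: go to q_1, push CC → (q_1, aba, CCCAZ)
  ε-move, top C: go to q_1, push AA → (q_1, aba, AACCAZ)
  read a, top A: go to q_0, push ε → (q_0, ba, ACCAZ)
  read b, top A: go to q_1, push ε → (q_1, a, CCAZ)
  ε-move, top C: go to q_1, push AA → (q_1, a, AACAZ)
  read a, top A: go to q_0, push ε → (q_0, ε, ACAZ)
All input consumed in state q_0 with stack ACAZ.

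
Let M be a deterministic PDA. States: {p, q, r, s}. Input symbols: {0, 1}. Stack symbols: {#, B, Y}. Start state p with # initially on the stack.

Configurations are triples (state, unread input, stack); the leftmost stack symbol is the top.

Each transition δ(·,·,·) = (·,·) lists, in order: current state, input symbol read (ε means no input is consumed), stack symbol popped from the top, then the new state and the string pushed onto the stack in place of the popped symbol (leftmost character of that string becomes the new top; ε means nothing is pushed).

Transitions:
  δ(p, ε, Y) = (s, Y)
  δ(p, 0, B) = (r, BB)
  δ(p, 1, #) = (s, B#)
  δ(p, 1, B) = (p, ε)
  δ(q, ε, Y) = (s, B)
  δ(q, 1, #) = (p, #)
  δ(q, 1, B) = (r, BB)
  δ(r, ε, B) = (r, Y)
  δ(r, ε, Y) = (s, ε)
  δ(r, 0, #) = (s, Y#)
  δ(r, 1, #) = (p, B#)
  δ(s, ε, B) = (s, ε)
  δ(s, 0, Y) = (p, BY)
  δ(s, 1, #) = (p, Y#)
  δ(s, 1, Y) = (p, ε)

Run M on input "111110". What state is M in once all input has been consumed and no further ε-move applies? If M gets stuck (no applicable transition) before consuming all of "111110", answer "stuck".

p

(p, 111110, #) ⊢ (s, 11110, B#) ⊢ (s, 11110, #) ⊢ (p, 1110, Y#) ⊢ (s, 1110, Y#) ⊢ (p, 110, #) ⊢ (s, 10, B#) ⊢ (s, 10, #) ⊢ (p, 0, Y#) ⊢ (s, 0, Y#) ⊢ (p, ε, BY#)
All input consumed; M is in state p.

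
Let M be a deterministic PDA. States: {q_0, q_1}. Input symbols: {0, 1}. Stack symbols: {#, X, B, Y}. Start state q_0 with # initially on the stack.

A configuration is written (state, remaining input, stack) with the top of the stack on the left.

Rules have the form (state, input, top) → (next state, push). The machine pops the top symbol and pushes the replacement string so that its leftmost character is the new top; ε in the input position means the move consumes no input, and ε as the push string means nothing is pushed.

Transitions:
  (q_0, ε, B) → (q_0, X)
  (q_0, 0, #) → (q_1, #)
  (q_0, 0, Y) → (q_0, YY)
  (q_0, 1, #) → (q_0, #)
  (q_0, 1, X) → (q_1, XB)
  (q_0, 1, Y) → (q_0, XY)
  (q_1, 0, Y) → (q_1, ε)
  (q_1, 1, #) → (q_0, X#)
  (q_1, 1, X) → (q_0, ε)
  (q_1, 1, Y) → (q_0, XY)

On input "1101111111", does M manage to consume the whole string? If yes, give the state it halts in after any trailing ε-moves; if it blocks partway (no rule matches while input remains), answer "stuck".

q_0

(q_0, 1101111111, #) ⊢ (q_0, 101111111, #) ⊢ (q_0, 01111111, #) ⊢ (q_1, 1111111, #) ⊢ (q_0, 111111, X#) ⊢ (q_1, 11111, XB#) ⊢ (q_0, 1111, B#) ⊢ (q_0, 1111, X#) ⊢ (q_1, 111, XB#) ⊢ (q_0, 11, B#) ⊢ (q_0, 11, X#) ⊢ (q_1, 1, XB#) ⊢ (q_0, ε, B#) ⊢ (q_0, ε, X#)
All input consumed; M is in state q_0.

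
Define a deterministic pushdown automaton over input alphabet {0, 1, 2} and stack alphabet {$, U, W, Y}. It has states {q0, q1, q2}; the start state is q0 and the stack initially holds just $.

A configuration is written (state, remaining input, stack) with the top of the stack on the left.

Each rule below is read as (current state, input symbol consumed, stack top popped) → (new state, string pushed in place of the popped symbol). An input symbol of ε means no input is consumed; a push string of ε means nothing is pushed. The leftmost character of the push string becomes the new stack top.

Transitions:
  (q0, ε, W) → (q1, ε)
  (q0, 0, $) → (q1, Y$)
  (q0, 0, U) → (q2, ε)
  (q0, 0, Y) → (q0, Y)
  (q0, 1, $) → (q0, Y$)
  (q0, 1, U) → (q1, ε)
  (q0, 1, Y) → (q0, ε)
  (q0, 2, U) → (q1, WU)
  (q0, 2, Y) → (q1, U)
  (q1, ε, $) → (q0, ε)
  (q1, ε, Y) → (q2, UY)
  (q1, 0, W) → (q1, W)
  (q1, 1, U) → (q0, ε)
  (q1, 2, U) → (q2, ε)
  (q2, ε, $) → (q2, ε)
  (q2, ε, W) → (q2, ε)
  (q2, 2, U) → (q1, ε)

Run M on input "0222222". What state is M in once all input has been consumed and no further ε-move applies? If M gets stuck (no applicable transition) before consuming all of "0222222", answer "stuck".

q2

(q0, 0222222, $) ⊢ (q1, 222222, Y$) ⊢ (q2, 222222, UY$) ⊢ (q1, 22222, Y$) ⊢ (q2, 22222, UY$) ⊢ (q1, 2222, Y$) ⊢ (q2, 2222, UY$) ⊢ (q1, 222, Y$) ⊢ (q2, 222, UY$) ⊢ (q1, 22, Y$) ⊢ (q2, 22, UY$) ⊢ (q1, 2, Y$) ⊢ (q2, 2, UY$) ⊢ (q1, ε, Y$) ⊢ (q2, ε, UY$)
All input consumed; M is in state q2.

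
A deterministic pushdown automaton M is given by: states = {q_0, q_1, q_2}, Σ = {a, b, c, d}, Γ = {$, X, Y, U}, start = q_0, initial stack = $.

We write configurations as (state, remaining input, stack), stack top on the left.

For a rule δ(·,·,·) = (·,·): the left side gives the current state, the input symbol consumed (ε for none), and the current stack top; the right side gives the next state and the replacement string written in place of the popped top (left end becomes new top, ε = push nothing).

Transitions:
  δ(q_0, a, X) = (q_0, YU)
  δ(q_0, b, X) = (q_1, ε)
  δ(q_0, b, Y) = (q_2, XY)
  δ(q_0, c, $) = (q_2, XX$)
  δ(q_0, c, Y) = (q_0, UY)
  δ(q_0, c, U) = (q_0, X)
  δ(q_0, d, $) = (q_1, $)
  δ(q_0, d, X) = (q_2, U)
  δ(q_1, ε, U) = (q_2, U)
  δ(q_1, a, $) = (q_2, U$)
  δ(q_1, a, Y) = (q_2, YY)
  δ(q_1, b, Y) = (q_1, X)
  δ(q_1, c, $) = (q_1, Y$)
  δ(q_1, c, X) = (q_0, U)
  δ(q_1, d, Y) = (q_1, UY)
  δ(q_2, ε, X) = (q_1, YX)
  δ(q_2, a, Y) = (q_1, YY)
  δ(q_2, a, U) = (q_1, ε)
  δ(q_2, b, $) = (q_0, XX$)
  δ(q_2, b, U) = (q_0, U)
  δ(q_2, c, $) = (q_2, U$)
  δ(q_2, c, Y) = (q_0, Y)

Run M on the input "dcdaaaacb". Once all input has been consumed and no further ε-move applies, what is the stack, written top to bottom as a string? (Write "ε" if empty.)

(q_0, dcdaaaacb, $)
  read d, top $: go to q_1, push $ → (q_1, cdaaaacb, $)
  read c, top $: go to q_1, push Y$ → (q_1, daaaacb, Y$)
  read d, top Y: go to q_1, push UY → (q_1, aaaacb, UY$)
  ε-move, top U: go to q_2, push U → (q_2, aaaacb, UY$)
  read a, top U: go to q_1, push ε → (q_1, aaacb, Y$)
  read a, top Y: go to q_2, push YY → (q_2, aacb, YY$)
  read a, top Y: go to q_1, push YY → (q_1, acb, YYY$)
  read a, top Y: go to q_2, push YY → (q_2, cb, YYYY$)
  read c, top Y: go to q_0, push Y → (q_0, b, YYYY$)
  read b, top Y: go to q_2, push XY → (q_2, ε, XYYYY$)
  ε-move, top X: go to q_1, push YX → (q_1, ε, YXYYYY$)
All input consumed in state q_1 with stack YXYYYY$.

YXYYYY$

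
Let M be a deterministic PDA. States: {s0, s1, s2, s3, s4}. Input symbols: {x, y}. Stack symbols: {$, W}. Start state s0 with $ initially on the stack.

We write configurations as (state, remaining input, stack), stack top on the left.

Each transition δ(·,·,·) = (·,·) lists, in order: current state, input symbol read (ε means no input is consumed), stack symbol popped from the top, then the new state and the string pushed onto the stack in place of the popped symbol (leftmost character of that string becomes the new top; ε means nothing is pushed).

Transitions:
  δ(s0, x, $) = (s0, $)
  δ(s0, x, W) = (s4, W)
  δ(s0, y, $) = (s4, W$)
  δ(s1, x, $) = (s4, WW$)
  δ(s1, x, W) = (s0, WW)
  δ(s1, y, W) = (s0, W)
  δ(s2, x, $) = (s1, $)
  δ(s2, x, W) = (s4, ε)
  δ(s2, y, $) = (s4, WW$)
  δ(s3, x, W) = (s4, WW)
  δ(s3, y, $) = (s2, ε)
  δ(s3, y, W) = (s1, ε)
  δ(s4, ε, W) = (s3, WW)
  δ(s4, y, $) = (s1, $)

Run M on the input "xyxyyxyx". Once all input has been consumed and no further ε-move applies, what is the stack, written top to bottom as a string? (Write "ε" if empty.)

WWWW$

(s0, xyxyyxyx, $)
  read x, top $: go to s0, push $ → (s0, yxyyxyx, $)
  read y, top $: go to s4, push W$ → (s4, xyyxyx, W$)
  ε-move, top W: go to s3, push WW → (s3, xyyxyx, WW$)
  read x, top W: go to s4, push WW → (s4, yyxyx, WWW$)
  ε-move, top W: go to s3, push WW → (s3, yyxyx, WWWW$)
  read y, top W: go to s1, push ε → (s1, yxyx, WWW$)
  read y, top W: go to s0, push W → (s0, xyx, WWW$)
  read x, top W: go to s4, push W → (s4, yx, WWW$)
  ε-move, top W: go to s3, push WW → (s3, yx, WWWW$)
  read y, top W: go to s1, push ε → (s1, x, WWW$)
  read x, top W: go to s0, push WW → (s0, ε, WWWW$)
All input consumed in state s0 with stack WWWW$.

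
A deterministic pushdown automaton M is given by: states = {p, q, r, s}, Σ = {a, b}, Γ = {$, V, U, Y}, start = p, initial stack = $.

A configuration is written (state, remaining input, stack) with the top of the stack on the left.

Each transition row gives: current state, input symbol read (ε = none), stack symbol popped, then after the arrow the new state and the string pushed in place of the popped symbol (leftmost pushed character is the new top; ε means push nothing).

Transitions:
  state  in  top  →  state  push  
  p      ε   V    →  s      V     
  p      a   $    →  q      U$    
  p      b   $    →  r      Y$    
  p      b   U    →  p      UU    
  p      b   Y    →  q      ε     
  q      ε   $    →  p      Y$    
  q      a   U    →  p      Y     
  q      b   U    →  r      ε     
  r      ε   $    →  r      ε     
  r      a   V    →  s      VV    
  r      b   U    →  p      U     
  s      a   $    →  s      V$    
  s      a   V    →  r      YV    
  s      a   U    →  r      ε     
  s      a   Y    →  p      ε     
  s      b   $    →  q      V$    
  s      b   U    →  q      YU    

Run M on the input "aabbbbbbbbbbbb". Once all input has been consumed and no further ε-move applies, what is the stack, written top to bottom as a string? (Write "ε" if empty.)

(p, aabbbbbbbbbbbb, $)
  read a, top $: go to q, push U$ → (q, abbbbbbbbbbbb, U$)
  read a, top U: go to p, push Y → (p, bbbbbbbbbbbb, Y$)
  read b, top Y: go to q, push ε → (q, bbbbbbbbbbb, $)
  ε-move, top $: go to p, push Y$ → (p, bbbbbbbbbbb, Y$)
  read b, top Y: go to q, push ε → (q, bbbbbbbbbb, $)
  ε-move, top $: go to p, push Y$ → (p, bbbbbbbbbb, Y$)
  read b, top Y: go to q, push ε → (q, bbbbbbbbb, $)
  ε-move, top $: go to p, push Y$ → (p, bbbbbbbbb, Y$)
  read b, top Y: go to q, push ε → (q, bbbbbbbb, $)
  ε-move, top $: go to p, push Y$ → (p, bbbbbbbb, Y$)
  read b, top Y: go to q, push ε → (q, bbbbbbb, $)
  ε-move, top $: go to p, push Y$ → (p, bbbbbbb, Y$)
  read b, top Y: go to q, push ε → (q, bbbbbb, $)
  ε-move, top $: go to p, push Y$ → (p, bbbbbb, Y$)
  read b, top Y: go to q, push ε → (q, bbbbb, $)
  ε-move, top $: go to p, push Y$ → (p, bbbbb, Y$)
  read b, top Y: go to q, push ε → (q, bbbb, $)
  ε-move, top $: go to p, push Y$ → (p, bbbb, Y$)
  read b, top Y: go to q, push ε → (q, bbb, $)
  ε-move, top $: go to p, push Y$ → (p, bbb, Y$)
  read b, top Y: go to q, push ε → (q, bb, $)
  ε-move, top $: go to p, push Y$ → (p, bb, Y$)
  read b, top Y: go to q, push ε → (q, b, $)
  ε-move, top $: go to p, push Y$ → (p, b, Y$)
  read b, top Y: go to q, push ε → (q, ε, $)
  ε-move, top $: go to p, push Y$ → (p, ε, Y$)
All input consumed in state p with stack Y$.

Y$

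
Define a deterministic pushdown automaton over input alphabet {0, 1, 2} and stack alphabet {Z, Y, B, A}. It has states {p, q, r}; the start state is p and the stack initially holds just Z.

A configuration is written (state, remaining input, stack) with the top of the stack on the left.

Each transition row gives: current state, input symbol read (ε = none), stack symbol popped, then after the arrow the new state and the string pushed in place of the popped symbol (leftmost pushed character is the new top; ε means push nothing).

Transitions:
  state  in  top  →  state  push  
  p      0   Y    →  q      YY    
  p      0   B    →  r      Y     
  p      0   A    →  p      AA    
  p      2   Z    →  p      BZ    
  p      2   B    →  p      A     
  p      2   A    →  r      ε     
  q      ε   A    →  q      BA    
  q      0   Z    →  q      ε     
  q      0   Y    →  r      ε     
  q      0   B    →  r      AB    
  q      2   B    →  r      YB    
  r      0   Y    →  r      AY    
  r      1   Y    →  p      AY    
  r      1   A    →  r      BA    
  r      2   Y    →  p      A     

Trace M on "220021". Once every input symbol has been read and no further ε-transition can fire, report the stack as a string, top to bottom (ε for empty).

BAAZ

(p, 220021, Z)
  read 2, top Z: go to p, push BZ → (p, 20021, BZ)
  read 2, top B: go to p, push A → (p, 0021, AZ)
  read 0, top A: go to p, push AA → (p, 021, AAZ)
  read 0, top A: go to p, push AA → (p, 21, AAAZ)
  read 2, top A: go to r, push ε → (r, 1, AAZ)
  read 1, top A: go to r, push BA → (r, ε, BAAZ)
All input consumed in state r with stack BAAZ.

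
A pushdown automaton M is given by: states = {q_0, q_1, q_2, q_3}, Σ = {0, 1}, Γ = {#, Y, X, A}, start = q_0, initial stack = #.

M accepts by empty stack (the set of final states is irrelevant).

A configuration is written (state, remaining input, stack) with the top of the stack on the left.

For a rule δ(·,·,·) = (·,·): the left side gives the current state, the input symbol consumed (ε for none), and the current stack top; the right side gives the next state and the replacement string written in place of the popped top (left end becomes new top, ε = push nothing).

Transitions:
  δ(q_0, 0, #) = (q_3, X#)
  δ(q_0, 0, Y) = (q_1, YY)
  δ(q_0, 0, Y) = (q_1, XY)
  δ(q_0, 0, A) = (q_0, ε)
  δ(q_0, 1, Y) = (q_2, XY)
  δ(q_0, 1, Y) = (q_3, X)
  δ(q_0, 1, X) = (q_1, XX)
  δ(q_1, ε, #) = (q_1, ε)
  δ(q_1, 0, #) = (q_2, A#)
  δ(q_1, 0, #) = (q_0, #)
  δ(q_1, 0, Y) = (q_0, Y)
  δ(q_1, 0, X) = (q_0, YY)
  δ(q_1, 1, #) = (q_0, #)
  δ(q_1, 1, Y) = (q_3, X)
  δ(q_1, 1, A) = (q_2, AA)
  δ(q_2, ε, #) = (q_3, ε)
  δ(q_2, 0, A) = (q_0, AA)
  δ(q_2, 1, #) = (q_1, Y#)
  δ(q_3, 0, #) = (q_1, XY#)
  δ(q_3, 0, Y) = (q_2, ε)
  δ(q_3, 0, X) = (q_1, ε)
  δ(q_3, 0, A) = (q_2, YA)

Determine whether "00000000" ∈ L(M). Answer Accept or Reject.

One accepting computation: (q_0, 00000000, #) ⊢ (q_3, 0000000, X#) ⊢ (q_1, 000000, #) ⊢ (q_2, 00000, A#) ⊢ (q_0, 0000, AA#) ⊢ (q_0, 000, A#) ⊢ (q_0, 00, #) ⊢ (q_3, 0, X#) ⊢ (q_1, ε, #) ⊢ (q_1, ε, ε)
All input consumed and the stack is empty.

Accept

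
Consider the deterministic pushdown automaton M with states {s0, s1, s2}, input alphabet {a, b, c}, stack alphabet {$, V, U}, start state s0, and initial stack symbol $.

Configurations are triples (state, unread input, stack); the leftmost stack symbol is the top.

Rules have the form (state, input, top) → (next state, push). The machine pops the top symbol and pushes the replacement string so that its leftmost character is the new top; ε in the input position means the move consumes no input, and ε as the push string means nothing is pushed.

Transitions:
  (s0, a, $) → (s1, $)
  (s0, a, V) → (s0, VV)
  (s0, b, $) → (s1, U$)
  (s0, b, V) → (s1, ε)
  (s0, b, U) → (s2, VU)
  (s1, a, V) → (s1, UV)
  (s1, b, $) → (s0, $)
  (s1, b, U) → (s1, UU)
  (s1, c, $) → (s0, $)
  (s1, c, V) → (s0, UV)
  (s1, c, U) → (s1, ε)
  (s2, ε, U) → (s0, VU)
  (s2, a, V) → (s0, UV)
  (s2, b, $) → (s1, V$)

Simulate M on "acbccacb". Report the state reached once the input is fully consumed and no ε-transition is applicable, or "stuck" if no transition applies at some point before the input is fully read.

(s0, acbccacb, $)
  read a, top $: go to s1, push $ → (s1, cbccacb, $)
  read c, top $: go to s0, push $ → (s0, bccacb, $)
  read b, top $: go to s1, push U$ → (s1, ccacb, U$)
  read c, top U: go to s1, push ε → (s1, cacb, $)
  read c, top $: go to s0, push $ → (s0, acb, $)
  read a, top $: go to s1, push $ → (s1, cb, $)
  read c, top $: go to s0, push $ → (s0, b, $)
  read b, top $: go to s1, push U$ → (s1, ε, U$)
All input consumed; M is in state s1.

s1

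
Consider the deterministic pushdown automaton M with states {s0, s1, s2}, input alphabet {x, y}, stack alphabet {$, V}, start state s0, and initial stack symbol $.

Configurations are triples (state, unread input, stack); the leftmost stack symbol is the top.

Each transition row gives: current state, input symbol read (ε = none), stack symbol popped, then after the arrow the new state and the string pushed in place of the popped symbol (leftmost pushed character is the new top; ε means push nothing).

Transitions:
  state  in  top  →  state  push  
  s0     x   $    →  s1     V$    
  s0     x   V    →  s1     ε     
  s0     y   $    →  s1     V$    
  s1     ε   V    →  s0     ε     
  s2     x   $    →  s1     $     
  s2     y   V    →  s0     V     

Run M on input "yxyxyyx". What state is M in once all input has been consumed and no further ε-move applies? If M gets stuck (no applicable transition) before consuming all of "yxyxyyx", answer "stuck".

s0

(s0, yxyxyyx, $)
  read y, top $: go to s1, push V$ → (s1, xyxyyx, V$)
  ε-move, top V: go to s0, push ε → (s0, xyxyyx, $)
  read x, top $: go to s1, push V$ → (s1, yxyyx, V$)
  ε-move, top V: go to s0, push ε → (s0, yxyyx, $)
  read y, top $: go to s1, push V$ → (s1, xyyx, V$)
  ε-move, top V: go to s0, push ε → (s0, xyyx, $)
  read x, top $: go to s1, push V$ → (s1, yyx, V$)
  ε-move, top V: go to s0, push ε → (s0, yyx, $)
  read y, top $: go to s1, push V$ → (s1, yx, V$)
  ε-move, top V: go to s0, push ε → (s0, yx, $)
  read y, top $: go to s1, push V$ → (s1, x, V$)
  ε-move, top V: go to s0, push ε → (s0, x, $)
  read x, top $: go to s1, push V$ → (s1, ε, V$)
  ε-move, top V: go to s0, push ε → (s0, ε, $)
All input consumed; M is in state s0.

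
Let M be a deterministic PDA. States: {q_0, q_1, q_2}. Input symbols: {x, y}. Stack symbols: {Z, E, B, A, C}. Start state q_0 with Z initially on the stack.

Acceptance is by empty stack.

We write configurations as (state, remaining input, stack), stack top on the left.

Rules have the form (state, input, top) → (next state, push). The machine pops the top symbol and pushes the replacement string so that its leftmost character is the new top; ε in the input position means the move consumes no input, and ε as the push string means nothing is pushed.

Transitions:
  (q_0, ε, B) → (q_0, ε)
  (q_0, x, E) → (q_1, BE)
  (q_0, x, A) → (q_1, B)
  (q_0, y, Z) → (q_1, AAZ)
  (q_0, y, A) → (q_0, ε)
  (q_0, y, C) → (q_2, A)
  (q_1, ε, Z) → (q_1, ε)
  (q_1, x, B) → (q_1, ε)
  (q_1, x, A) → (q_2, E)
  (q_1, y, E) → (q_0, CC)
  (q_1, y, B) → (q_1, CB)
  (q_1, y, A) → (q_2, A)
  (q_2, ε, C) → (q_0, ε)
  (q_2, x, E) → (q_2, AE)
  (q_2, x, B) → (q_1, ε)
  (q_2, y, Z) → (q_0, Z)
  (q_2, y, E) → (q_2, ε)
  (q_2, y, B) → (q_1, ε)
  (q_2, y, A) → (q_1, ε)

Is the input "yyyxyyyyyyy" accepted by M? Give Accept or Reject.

(q_0, yyyxyyyyyyy, Z)
  read y, top Z: go to q_1, push AAZ → (q_1, yyxyyyyyyy, AAZ)
  read y, top A: go to q_2, push A → (q_2, yxyyyyyyy, AAZ)
  read y, top A: go to q_1, push ε → (q_1, xyyyyyyy, AZ)
  read x, top A: go to q_2, push E → (q_2, yyyyyyy, EZ)
  read y, top E: go to q_2, push ε → (q_2, yyyyyy, Z)
  read y, top Z: go to q_0, push Z → (q_0, yyyyy, Z)
  read y, top Z: go to q_1, push AAZ → (q_1, yyyy, AAZ)
  read y, top A: go to q_2, push A → (q_2, yyy, AAZ)
  read y, top A: go to q_1, push ε → (q_1, yy, AZ)
  read y, top A: go to q_2, push A → (q_2, y, AZ)
  read y, top A: go to q_1, push ε → (q_1, ε, Z)
  ε-move, top Z: go to q_1, push ε → (q_1, ε, ε)
All input consumed and the stack is empty.

Accept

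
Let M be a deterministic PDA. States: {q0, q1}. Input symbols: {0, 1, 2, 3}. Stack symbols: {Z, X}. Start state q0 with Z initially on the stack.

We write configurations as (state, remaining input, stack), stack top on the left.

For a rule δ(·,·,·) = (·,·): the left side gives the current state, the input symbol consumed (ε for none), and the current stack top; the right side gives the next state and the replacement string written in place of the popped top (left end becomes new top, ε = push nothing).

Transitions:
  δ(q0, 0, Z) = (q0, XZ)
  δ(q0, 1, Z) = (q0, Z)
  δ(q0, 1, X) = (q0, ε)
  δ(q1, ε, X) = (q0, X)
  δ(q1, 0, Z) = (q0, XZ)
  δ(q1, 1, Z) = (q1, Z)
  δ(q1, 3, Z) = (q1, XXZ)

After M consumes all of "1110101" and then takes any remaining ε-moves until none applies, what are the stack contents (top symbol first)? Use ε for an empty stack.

Z

(q0, 1110101, Z) ⊢ (q0, 110101, Z) ⊢ (q0, 10101, Z) ⊢ (q0, 0101, Z) ⊢ (q0, 101, XZ) ⊢ (q0, 01, Z) ⊢ (q0, 1, XZ) ⊢ (q0, ε, Z)
All input consumed in state q0 with stack Z.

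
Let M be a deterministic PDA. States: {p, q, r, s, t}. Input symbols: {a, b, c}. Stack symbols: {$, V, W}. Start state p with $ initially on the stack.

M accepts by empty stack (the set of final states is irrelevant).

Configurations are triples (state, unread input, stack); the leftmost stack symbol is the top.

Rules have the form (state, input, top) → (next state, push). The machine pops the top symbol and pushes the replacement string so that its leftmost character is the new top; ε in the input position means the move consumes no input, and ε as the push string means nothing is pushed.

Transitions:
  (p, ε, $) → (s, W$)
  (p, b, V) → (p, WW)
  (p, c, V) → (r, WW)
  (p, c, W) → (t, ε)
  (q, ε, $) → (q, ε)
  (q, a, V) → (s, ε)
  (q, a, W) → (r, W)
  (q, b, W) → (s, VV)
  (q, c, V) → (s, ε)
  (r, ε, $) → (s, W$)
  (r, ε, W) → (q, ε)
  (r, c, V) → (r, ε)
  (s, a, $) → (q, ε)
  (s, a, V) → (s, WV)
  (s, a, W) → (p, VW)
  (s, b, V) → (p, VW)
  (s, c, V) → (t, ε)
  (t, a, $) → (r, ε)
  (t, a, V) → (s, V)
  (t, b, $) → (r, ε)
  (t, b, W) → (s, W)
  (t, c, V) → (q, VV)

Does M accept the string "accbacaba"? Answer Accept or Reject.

Reject

(p, accbacaba, $)
  ε-move, top $: go to s, push W$ → (s, accbacaba, W$)
  read a, top W: go to p, push VW → (p, ccbacaba, VW$)
  read c, top V: go to r, push WW → (r, cbacaba, WWW$)
  ε-move, top W: go to q, push ε → (q, cbacaba, WW$)
No transition applies at (q, cbacaba, WW$); input not fully consumed.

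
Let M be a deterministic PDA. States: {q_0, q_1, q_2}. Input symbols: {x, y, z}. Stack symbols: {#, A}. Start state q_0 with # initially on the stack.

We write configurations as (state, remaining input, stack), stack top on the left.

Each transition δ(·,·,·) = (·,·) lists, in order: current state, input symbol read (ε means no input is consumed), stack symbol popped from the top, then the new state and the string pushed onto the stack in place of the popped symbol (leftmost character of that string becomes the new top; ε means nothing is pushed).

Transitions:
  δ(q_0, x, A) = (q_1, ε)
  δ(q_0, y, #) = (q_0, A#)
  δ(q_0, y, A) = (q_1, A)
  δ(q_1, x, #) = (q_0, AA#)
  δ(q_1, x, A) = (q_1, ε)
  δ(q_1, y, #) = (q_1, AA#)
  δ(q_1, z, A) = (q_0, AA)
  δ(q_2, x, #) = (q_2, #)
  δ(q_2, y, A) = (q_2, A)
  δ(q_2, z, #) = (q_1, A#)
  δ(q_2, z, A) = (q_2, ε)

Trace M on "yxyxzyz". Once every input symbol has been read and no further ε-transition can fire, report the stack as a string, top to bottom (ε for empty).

(q_0, yxyxzyz, #) ⊢ (q_0, xyxzyz, A#) ⊢ (q_1, yxzyz, #) ⊢ (q_1, xzyz, AA#) ⊢ (q_1, zyz, A#) ⊢ (q_0, yz, AA#) ⊢ (q_1, z, AA#) ⊢ (q_0, ε, AAA#)
All input consumed in state q_0 with stack AAA#.

AAA#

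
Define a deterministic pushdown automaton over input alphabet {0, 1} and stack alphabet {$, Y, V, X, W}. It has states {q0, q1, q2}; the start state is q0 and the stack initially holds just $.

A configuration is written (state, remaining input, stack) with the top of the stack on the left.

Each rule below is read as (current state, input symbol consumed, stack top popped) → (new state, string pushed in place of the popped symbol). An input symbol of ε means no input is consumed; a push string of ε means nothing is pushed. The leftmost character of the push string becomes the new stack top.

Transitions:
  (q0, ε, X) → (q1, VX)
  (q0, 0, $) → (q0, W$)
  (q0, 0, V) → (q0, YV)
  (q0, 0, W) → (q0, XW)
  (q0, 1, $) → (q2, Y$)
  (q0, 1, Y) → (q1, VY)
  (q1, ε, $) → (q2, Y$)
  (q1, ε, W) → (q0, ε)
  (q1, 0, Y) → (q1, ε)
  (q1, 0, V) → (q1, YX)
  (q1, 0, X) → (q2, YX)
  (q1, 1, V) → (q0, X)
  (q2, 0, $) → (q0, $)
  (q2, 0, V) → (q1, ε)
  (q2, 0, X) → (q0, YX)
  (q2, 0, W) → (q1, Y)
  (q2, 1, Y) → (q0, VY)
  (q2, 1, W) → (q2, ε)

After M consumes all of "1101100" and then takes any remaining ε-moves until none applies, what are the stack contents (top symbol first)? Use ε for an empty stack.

(q0, 1101100, $)
  read 1, top $: go to q2, push Y$ → (q2, 101100, Y$)
  read 1, top Y: go to q0, push VY → (q0, 01100, VY$)
  read 0, top V: go to q0, push YV → (q0, 1100, YVY$)
  read 1, top Y: go to q1, push VY → (q1, 100, VYVY$)
  read 1, top V: go to q0, push X → (q0, 00, XYVY$)
  ε-move, top X: go to q1, push VX → (q1, 00, VXYVY$)
  read 0, top V: go to q1, push YX → (q1, 0, YXXYVY$)
  read 0, top Y: go to q1, push ε → (q1, ε, XXYVY$)
All input consumed in state q1 with stack XXYVY$.

XXYVY$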